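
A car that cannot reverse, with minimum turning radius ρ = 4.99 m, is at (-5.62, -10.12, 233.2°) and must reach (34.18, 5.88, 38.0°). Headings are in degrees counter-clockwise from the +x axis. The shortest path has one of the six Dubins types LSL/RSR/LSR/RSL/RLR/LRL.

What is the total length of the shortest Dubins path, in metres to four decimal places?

54.3125 m

Let ψ = atan2(Δy, Δx) = atan2(16.00, 39.80) = 21.9006° be the start→goal bearing.
Normalize: d = |goal − start| / ρ = 42.895687/4.99 = 8.596330, α = (θ_start − ψ) mod 360° = 211.2994° = 3.687870 rad, β = (θ_goal − ψ) mod 360° = 16.0994° = 0.280987 rad.
Common terms: sin α = -0.519510, cos α = -0.854464, sin β = 0.277304, cos β = 0.960782, cos(α−β) = -0.965016, d² = 73.896892. Work in radians in the unit-radius frame; every candidate has L = ρ·(t + p + q).
LSL: p² = 2 + d² − 2cos(α−β) + 2d(sin α − sin β) = 64.127572; p = √p² = 8.007969; φ = atan2(cos β − cos α, d + sin α − sin β) = 0.228668 rad; t = (φ − α) mod 2π = 2.823983 rad, q = (β − φ) mod 2π = 0.052320 rad → L = 4.99·(2.823983 + 8.007969 + 0.052320) = 4.99·10.884272 = 54.312517 m
RSR: p² = 2 + d² − 2cos(α−β) + 2d(sin β − sin α) = 91.526278; p = √p² = 9.566937; φ = atan2(cos α − cos β, d − sin α + sin β) = -0.190899 rad; t = (α − φ) mod 2π = 3.878769 rad, q = (φ − β) mod 2π = 5.811299 rad → L = 4.99·(3.878769 + 9.566937 + 5.811299) = 4.99·19.257005 = 96.092454 m
LSR: p² = d² − 2 + 2cos(α−β) + 2d(sin α + sin β) = 65.802700; p = √p² = 8.111886; φ = atan2(−cos α − cos β, d + sin α + sin β) − atan2(−2, p) = 0.229005 rad; t = (φ − α) mod 2π = 2.824320 rad, q = (φ − β) mod 2π = 6.231203 rad → L = 4.99·(2.824320 + 8.111886 + 6.231203) = 4.99·17.167410 = 85.665376 m
RSL: p² = d² − 2 + 2cos(α−β) − 2d(sin α + sin β) = 74.131018; p = √p² = 8.609937; φ = atan2(cos α + cos β, d − sin α − sin β) − atan2(2, p) = -0.216214 rad; t = (α − φ) mod 2π = 3.904084 rad, q = (β − φ) mod 2π = 0.497201 rad → L = 4.99·(3.904084 + 8.609937 + 0.497201) = 4.99·13.011222 = 64.925995 m
RLR: c = (6 − d² + 2cos(α−β) + 2d(sin α − sin β))/8 = -10.440785, |c| > 1 → infeasible
LRL: c = (6 − d² + 2cos(α−β) − 2d(sin α − sin β))/8 = -7.015947, |c| > 1 → infeasible
Shortest: LSL with L = 54.312517 m ≈ 54.3125 m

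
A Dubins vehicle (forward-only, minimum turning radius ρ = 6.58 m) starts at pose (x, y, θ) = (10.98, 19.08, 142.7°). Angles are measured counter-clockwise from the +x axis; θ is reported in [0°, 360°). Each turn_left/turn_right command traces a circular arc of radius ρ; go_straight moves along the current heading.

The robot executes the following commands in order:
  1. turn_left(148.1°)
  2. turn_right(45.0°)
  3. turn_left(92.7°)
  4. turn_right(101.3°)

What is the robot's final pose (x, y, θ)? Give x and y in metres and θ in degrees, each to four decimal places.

set_pose: (x, y, θ) = (10.9800, 19.0800, 142.7000°), ρ = 6.58
turn_left(148.1°): centre at ρ to the left, rotate +148.1° → (0.8414, 11.5092, 290.8000°)
turn_right(45.0°): centre at ρ to the right, rotate −45.0° → (0.6920, 6.4753, 245.8000°)
turn_left(92.7°): centre at ρ to the left, rotate +92.7° → (4.2822, -2.3442, 338.5000°)
turn_right(101.3°): centre at ρ to the right, rotate −101.3° → (7.4016, -12.0307, 237.2000°)

(7.4016, -12.0307, 237.2000°)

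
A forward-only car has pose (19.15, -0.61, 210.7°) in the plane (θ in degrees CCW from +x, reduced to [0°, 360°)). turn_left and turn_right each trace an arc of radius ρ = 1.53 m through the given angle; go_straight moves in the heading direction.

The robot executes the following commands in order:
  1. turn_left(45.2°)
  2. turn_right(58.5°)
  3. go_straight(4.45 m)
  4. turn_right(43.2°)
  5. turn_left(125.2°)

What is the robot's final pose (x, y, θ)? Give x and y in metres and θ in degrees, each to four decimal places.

(9.8757, -5.5157, 279.4000°)

set_pose: (x, y, θ) = (19.1500, -0.6100, 210.7000°), ρ = 1.53
turn_left(45.2°): centre at ρ to the left, rotate +45.2° → (18.4472, -1.5528, 255.9000°)
turn_right(58.5°): centre at ρ to the right, rotate −58.5° → (17.4209, -2.6401, 197.4000°)
go_straight(4.45): x += 4.45·cos θ, y += 4.45·sin θ → (13.1745, -3.9708, 197.4000°)
turn_right(43.2°): centre at ρ to the right, rotate −43.2° → (12.0510, -3.8883, 154.2000°)
turn_left(125.2°): centre at ρ to the left, rotate +125.2° → (9.8757, -5.5157, 279.4000°)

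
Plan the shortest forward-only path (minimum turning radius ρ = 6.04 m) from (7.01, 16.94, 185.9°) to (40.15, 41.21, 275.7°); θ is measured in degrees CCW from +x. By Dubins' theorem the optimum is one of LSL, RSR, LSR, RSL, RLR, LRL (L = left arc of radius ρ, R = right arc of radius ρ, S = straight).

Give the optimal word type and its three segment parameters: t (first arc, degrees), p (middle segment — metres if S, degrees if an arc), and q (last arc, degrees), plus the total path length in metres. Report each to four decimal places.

RSR: t = 153.4251°, p = 32.8946 m, q = 116.7749°, L = 61.3785 m

Let ψ = atan2(Δy, Δx) = atan2(24.27, 33.14) = 36.2171° be the start→goal bearing.
Normalize: d = |goal − start| / ρ = 41.076666/6.04 = 6.800773, α = (θ_start − ψ) mod 360° = 149.6829° = 2.612460 rad, β = (θ_goal − ψ) mod 360° = 239.4829° = 4.179765 rad.
Common terms: sin α = 0.504785, cos α = -0.863245, sin β = -0.861478, cos β = -0.507795, cos(α−β) = 0.003491, d² = 46.250507. Work in radians in the unit-radius frame; every candidate has L = ρ·(t + p + q).
LSL: p² = 2 + d² − 2cos(α−β) + 2d(sin α − sin β) = 66.826812; p = √p² = 8.174767; φ = atan2(cos β − cos α, d + sin α − sin β) = 0.043495 rad; t = (φ − α) mod 2π = 3.714221 rad, q = (β − φ) mod 2π = 4.136270 rad → L = 6.04·(3.714221 + 8.174767 + 4.136270) = 6.04·16.025258 = 96.792557 m
RSR: p² = 2 + d² − 2cos(α−β) + 2d(sin β − sin α) = 29.660240; p = √p² = 5.446122; φ = atan2(cos α − cos β, d − sin α + sin β) = -0.065313 rad; t = (α − φ) mod 2π = 2.677773 rad, q = (φ − β) mod 2π = 2.038107 rad → L = 6.04·(2.677773 + 5.446122 + 2.038107) = 6.04·10.162001 = 61.378487 m
LSR: p² = d² − 2 + 2cos(α−β) + 2d(sin α + sin β) = 39.405919; p = √p² = 6.277413; φ = atan2(−cos α − cos β, d + sin α + sin β) − atan2(−2, p) = 0.518069 rad; t = (φ − α) mod 2π = 4.188794 rad, q = (φ − β) mod 2π = 2.621489 rad → L = 6.04·(4.188794 + 6.277413 + 2.621489) = 6.04·13.087697 = 79.049687 m
RSL: p² = d² − 2 + 2cos(α−β) − 2d(sin α + sin β) = 49.109058; p = √p² = 7.007786; φ = atan2(cos α + cos β, d − sin α − sin β) − atan2(2, p) = -0.467267 rad; t = (α − φ) mod 2π = 3.079727 rad, q = (β − φ) mod 2π = 4.647033 rad → L = 6.04·(3.079727 + 7.007786 + 4.647033) = 6.04·14.734545 = 88.996653 m
RLR: c = (6 − d² + 2cos(α−β) + 2d(sin α − sin β))/8 = -2.707530, |c| > 1 → infeasible
LRL: c = (6 − d² + 2cos(α−β) − 2d(sin α − sin β))/8 = -7.353352, |c| > 1 → infeasible
Shortest: RSR with L = 61.378487 m ≈ 61.3785 m
Convert RSR to answer units (arcs ×180/π): t = 2.677773·180/π = 153.4251°, p = ρ·p = 6.04·5.446122 = 32.8946 m, q = 2.038107·180/π = 116.7749°, L = 61.3785 m.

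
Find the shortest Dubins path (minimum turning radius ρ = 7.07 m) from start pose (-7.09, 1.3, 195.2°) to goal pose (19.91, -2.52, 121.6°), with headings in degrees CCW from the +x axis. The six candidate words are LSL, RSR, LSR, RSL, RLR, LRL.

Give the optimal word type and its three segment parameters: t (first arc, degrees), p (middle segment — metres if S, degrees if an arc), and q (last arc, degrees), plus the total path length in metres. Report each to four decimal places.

Let ψ = atan2(Δy, Δx) = atan2(-3.82, 27.00) = -8.0528° be the start→goal bearing.
Normalize: d = |goal − start| / ρ = 27.268891/7.07 = 3.856986, α = (θ_start − ψ) mod 360° = 203.2528° = 3.547431 rad, β = (θ_goal − ψ) mod 360° = 129.6528° = 2.262869 rad.
Common terms: sin α = -0.394789, cos α = -0.918772, sin β = 0.769925, cos β = -0.638134, cos(α−β) = 0.282341, d² = 14.876341. Work in radians in the unit-radius frame; every candidate has L = ρ·(t + p + q).
LSL: p² = 2 + d² − 2cos(α−β) + 2d(sin α − sin β) = 7.327083; p = √p² = 2.706859; φ = atan2(cos β − cos α, d + sin α − sin β) = 0.103863 rad; t = (φ − α) mod 2π = 2.839617 rad, q = (β − φ) mod 2π = 2.159006 rad → L = 7.07·(2.839617 + 2.706859 + 2.159006) = 7.07·7.705481 = 54.477754 m
RSR: p² = 2 + d² − 2cos(α−β) + 2d(sin β − sin α) = 25.296233; p = √p² = 5.029536; φ = atan2(cos α − cos β, d − sin α + sin β) = -0.055827 rad; t = (α − φ) mod 2π = 3.603258 rad, q = (φ − β) mod 2π = 3.964489 rad → L = 7.07·(3.603258 + 5.029536 + 3.964489) = 7.07·12.597284 = 89.062795 m
LSR: p² = d² − 2 + 2cos(α−β) + 2d(sin α + sin β) = 16.334809; p = √p² = 4.041634; φ = atan2(−cos α − cos β, d + sin α + sin β) − atan2(−2, p) = 0.812031 rad; t = (φ − α) mod 2π = 3.547785 rad, q = (φ − β) mod 2π = 4.832347 rad → L = 7.07·(3.547785 + 4.041634 + 4.832347) = 7.07·12.421767 = 87.821891 m
RSL: p² = d² − 2 + 2cos(α−β) − 2d(sin α + sin β) = 10.547238; p = √p² = 3.247651; φ = atan2(cos α + cos β, d − sin α − sin β) − atan2(2, p) = -0.972458 rad; t = (α − φ) mod 2π = 4.519890 rad, q = (β − φ) mod 2π = 3.235327 rad → L = 7.07·(4.519890 + 3.247651 + 3.235327) = 7.07·11.002868 = 77.790277 m
RLR: c = (6 − d² + 2cos(α−β) + 2d(sin α − sin β))/8 = -2.162029, |c| > 1 → infeasible
LRL: c = (6 − d² + 2cos(α−β) − 2d(sin α − sin β))/8 = 0.084115; p = 2π − arccos c = 4.796603 rad; φ = atan2(cos β − cos α, d + sin α − sin β) = 0.103863 rad; t = (φ − α + p/2) mod 2π = 5.237919 rad, q = (β − α − t + p) mod 2π = 4.557308 rad → L = 7.07·(5.237919 + 4.796603 + 4.557308) = 7.07·14.591829 = 103.164233 m
Shortest: LSL with L = 54.477754 m ≈ 54.4778 m
Convert LSL to answer units (arcs ×180/π): t = 2.839617·180/π = 162.6981°, p = ρ·p = 7.07·2.706859 = 19.1375 m, q = 2.159006·180/π = 123.7019°, L = 54.4778 m.

LSL: t = 162.6981°, p = 19.1375 m, q = 123.7019°, L = 54.4778 m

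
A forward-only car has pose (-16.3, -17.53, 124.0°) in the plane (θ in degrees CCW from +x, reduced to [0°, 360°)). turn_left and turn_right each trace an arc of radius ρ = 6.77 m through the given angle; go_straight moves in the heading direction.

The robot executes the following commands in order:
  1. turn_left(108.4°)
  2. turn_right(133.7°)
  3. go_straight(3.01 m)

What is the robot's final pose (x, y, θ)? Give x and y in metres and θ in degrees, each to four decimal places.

(-39.7876, -11.1030, 98.7000°)

set_pose: (x, y, θ) = (-16.3000, -17.5300, 124.0000°), ρ = 6.77
turn_left(108.4°): centre at ρ to the left, rotate +108.4° → (-27.2764, -17.1851, 232.4000°)
turn_right(133.7°): centre at ρ to the right, rotate −133.7° → (-39.3323, -14.0784, 98.7000°)
go_straight(3.01): x += 3.01·cos θ, y += 3.01·sin θ → (-39.7876, -11.1030, 98.7000°)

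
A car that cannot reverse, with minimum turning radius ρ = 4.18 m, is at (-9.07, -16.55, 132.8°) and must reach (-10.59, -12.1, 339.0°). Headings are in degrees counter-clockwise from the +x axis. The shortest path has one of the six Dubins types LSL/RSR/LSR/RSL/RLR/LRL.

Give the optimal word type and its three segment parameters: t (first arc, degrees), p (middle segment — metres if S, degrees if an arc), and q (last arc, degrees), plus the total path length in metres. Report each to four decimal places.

LRL: t = 78.0542°, p = 272.1471°, q = 40.2929°, L = 28.4884 m

Let ψ = atan2(Δy, Δx) = atan2(4.45, -1.52) = 108.8588° be the start→goal bearing.
Normalize: d = |goal − start| / ρ = 4.702436/4.18 = 1.124985, α = (θ_start − ψ) mod 360° = 23.9412° = 0.417853 rad, β = (θ_goal − ψ) mod 360° = 230.1412° = 4.016722 rad.
Common terms: sin α = 0.405799, cos α = 0.913962, sin β = -0.767626, cos β = -0.640898, cos(α−β) = -0.897258, d² = 1.265590. Work in radians in the unit-radius frame; every candidate has L = ρ·(t + p + q).
LSL: p² = 2 + d² − 2cos(α−β) + 2d(sin α − sin β) = 7.700278; p = √p² = 2.774938; φ = atan2(cos β − cos α, d + sin α − sin β) = -0.594775 rad; t = (φ − α) mod 2π = 5.270557 rad, q = (β − φ) mod 2π = 4.611497 rad → L = 4.18·(5.270557 + 2.774938 + 4.611497) = 4.18·12.656992 = 52.906226 m
RSR: p² = 2 + d² − 2cos(α−β) + 2d(sin β − sin α) = 2.419936; p = √p² = 1.555614; φ = atan2(cos α − cos β, d − sin α + sin β) = 1.601941 rad; t = (α − φ) mod 2π = 5.099098 rad, q = (φ − β) mod 2π = 3.868404 rad → L = 4.18·(5.099098 + 1.555614 + 3.868404) = 4.18·10.523116 = 43.986625 m
LSR: p² = d² − 2 + 2cos(α−β) + 2d(sin α + sin β) = -3.343027 < 0 → infeasible
RSL: p² = d² − 2 + 2cos(α−β) − 2d(sin α + sin β) = -1.714826 < 0 → infeasible
RLR: c = (6 − d² + 2cos(α−β) + 2d(sin α − sin β))/8 = 0.697508; p = 2π − arccos c = 5.484303 rad; φ = atan2(cos α − cos β, d − sin α + sin β) = 1.601941 rad; t = (α − φ + p/2) mod 2π = 1.558064 rad, q = (α − β − t + p) mod 2π = 0.327370 rad → L = 4.18·(1.558064 + 5.484303 + 0.327370) = 4.18·7.369737 = 30.805501 m
LRL: c = (6 − d² + 2cos(α−β) − 2d(sin α − sin β))/8 = 0.037465; p = 2π − arccos c = 4.749863 rad; φ = atan2(cos β − cos α, d + sin α − sin β) = -0.594775 rad; t = (φ − α + p/2) mod 2π = 1.362303 rad, q = (β − α − t + p) mod 2π = 0.703243 rad → L = 4.18·(1.362303 + 4.749863 + 0.703243) = 4.18·6.815410 = 28.488412 m
Shortest: LRL with L = 28.488412 m ≈ 28.4884 m
Convert LRL to answer units (arcs ×180/π): t = 1.362303·180/π = 78.0542°, p = 4.749863·180/π = 272.1471°, q = 0.703243·180/π = 40.2929°, L = 28.4884 m.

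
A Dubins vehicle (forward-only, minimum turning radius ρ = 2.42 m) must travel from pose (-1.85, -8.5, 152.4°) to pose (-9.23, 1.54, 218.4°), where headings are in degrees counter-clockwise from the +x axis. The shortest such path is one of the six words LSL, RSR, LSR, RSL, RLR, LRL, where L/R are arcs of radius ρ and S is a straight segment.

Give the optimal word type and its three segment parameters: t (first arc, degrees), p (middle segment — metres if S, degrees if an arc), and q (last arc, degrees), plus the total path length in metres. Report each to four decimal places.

RSL: t = 44.6790°, p = 7.8443 m, q = 110.6790°, L = 14.4061 m

Let ψ = atan2(Δy, Δx) = atan2(10.04, -7.38) = 126.3181° be the start→goal bearing.
Normalize: d = |goal − start| / ρ = 12.460578/2.42 = 5.148999, α = (θ_start − ψ) mod 360° = 26.0819° = 0.455215 rad, β = (θ_goal − ψ) mod 360° = 92.0819° = 1.607132 rad.
Common terms: sin α = 0.439655, cos α = 0.898167, sin β = 0.999340, cos β = -0.036328, cos(α−β) = 0.406737, d² = 26.512192. Work in radians in the unit-radius frame; every candidate has L = ρ·(t + p + q).
LSL: p² = 2 + d² − 2cos(α−β) + 2d(sin α − sin β) = 21.935087; p = √p² = 4.683491; φ = atan2(cos β − cos α, d + sin α − sin β) = -0.200878 rad; t = (φ − α) mod 2π = 5.627093 rad, q = (β − φ) mod 2π = 1.808010 rad → L = 2.42·(5.627093 + 4.683491 + 1.808010) = 2.42·12.118594 = 29.326996 m
RSR: p² = 2 + d² − 2cos(α−β) + 2d(sin β − sin α) = 33.462350; p = √p² = 5.784665; φ = atan2(cos α − cos β, d − sin α + sin β) = 0.162258 rad; t = (α − φ) mod 2π = 0.292957 rad, q = (φ − β) mod 2π = 4.838311 rad → L = 2.42·(0.292957 + 5.784665 + 4.838311) = 2.42·10.915933 = 26.416558 m
LSR: p² = d² − 2 + 2cos(α−β) + 2d(sin α + sin β) = 40.144435; p = √p² = 6.335964; φ = atan2(−cos α − cos β, d + sin α + sin β) − atan2(−2, p) = 0.175679 rad; t = (φ − α) mod 2π = 6.003649 rad, q = (φ − β) mod 2π = 4.851732 rad → L = 2.42·(6.003649 + 6.335964 + 4.851732) = 2.42·17.191345 = 41.603054 m
RSL: p² = d² − 2 + 2cos(α−β) − 2d(sin α + sin β) = 10.506895; p = √p² = 3.241434; φ = atan2(cos α + cos β, d − sin α − sin β) − atan2(2, p) = -0.324581 rad; t = (α − φ) mod 2π = 0.779796 rad, q = (β − φ) mod 2π = 1.931713 rad → L = 2.42·(0.779796 + 3.241434 + 1.931713) = 2.42·5.952943 = 14.406121 m
RLR: c = (6 − d² + 2cos(α−β) + 2d(sin α − sin β))/8 = -3.182794, |c| > 1 → infeasible
LRL: c = (6 − d² + 2cos(α−β) − 2d(sin α − sin β))/8 = -1.741886, |c| > 1 → infeasible
Shortest: RSL with L = 14.406121 m ≈ 14.4061 m
Convert RSL to answer units (arcs ×180/π): t = 0.779796·180/π = 44.6790°, p = ρ·p = 2.42·3.241434 = 7.8443 m, q = 1.931713·180/π = 110.6790°, L = 14.4061 m.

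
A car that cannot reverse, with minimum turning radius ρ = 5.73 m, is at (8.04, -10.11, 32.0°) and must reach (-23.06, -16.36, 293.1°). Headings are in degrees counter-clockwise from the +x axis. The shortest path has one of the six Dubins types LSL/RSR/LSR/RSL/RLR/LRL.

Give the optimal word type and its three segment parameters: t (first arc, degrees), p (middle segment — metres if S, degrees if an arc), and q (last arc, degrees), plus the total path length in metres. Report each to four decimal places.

Let ψ = atan2(Δy, Δx) = atan2(-6.25, -31.10) = -168.6369° be the start→goal bearing.
Normalize: d = |goal − start| / ρ = 31.721798/5.73 = 5.536090, α = (θ_start − ψ) mod 360° = 200.6369° = 3.501775 rad, β = (θ_goal − ψ) mod 360° = 101.7369° = 1.775644 rad.
Common terms: sin α = -0.352445, cos α = -0.935833, sin β = 0.979092, cos β = -0.203418, cos(α−β) = -0.154710, d² = 30.648298. Work in radians in the unit-radius frame; every candidate has L = ρ·(t + p + q).
LSL: p² = 2 + d² − 2cos(α−β) + 2d(sin α − sin β) = 18.214702; p = √p² = 4.267869; φ = atan2(cos β − cos α, d + sin α − sin β) = 0.172465 rad; t = (φ − α) mod 2π = 2.953875 rad, q = (β − φ) mod 2π = 1.603180 rad → L = 5.73·(2.953875 + 4.267869 + 1.603180) = 5.73·8.824923 = 50.566810 m
RSR: p² = 2 + d² − 2cos(α−β) + 2d(sin β − sin α) = 47.700736; p = √p² = 6.906572; φ = atan2(cos α − cos β, d − sin α + sin β) = -0.106246 rad; t = (α − φ) mod 2π = 3.608021 rad, q = (φ − β) mod 2π = 4.401295 rad → L = 5.73·(3.608021 + 6.906572 + 4.401295) = 5.73·14.915888 = 85.468037 m
LSR: p² = d² − 2 + 2cos(α−β) + 2d(sin α + sin β) = 35.277225; p = √p² = 5.939463; φ = atan2(−cos α − cos β, d + sin α + sin β) − atan2(−2, p) = 0.507603 rad; t = (φ − α) mod 2π = 3.289013 rad, q = (φ − β) mod 2π = 5.015144 rad → L = 5.73·(3.289013 + 5.939463 + 5.015144) = 5.73·14.243620 = 81.615941 m
RSL: p² = d² − 2 + 2cos(α−β) − 2d(sin α + sin β) = 21.400529; p = √p² = 4.626071; φ = atan2(cos α + cos β, d − sin α − sin β) − atan2(2, p) = -0.636082 rad; t = (α − φ) mod 2π = 4.137857 rad, q = (β − φ) mod 2π = 2.411727 rad → L = 5.73·(4.137857 + 4.626071 + 2.411727) = 5.73·11.175654 = 64.036500 m
RLR: c = (6 − d² + 2cos(α−β) + 2d(sin α − sin β))/8 = -4.962592, |c| > 1 → infeasible
LRL: c = (6 − d² + 2cos(α−β) − 2d(sin α − sin β))/8 = -1.276838, |c| > 1 → infeasible
Shortest: LSL with L = 50.566810 m ≈ 50.5668 m
Convert LSL to answer units (arcs ×180/π): t = 2.953875·180/π = 169.2446°, p = ρ·p = 5.73·4.267869 = 24.4549 m, q = 1.603180·180/π = 91.8554°, L = 50.5668 m.

LSL: t = 169.2446°, p = 24.4549 m, q = 91.8554°, L = 50.5668 m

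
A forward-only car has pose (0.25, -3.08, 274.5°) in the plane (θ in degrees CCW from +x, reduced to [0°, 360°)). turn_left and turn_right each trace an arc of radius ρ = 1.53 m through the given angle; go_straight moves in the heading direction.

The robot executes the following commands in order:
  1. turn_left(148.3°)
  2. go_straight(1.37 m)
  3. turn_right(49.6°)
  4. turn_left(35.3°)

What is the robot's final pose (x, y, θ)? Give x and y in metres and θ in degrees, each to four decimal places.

set_pose: (x, y, θ) = (0.2500, -3.0800, 274.5000°), ρ = 1.53
turn_left(148.3°): centre at ρ to the left, rotate +148.3° → (3.1361, -3.6593, 422.8000° ≡ 62.8000°)
go_straight(1.37): x += 1.37·cos θ, y += 1.37·sin θ → (3.7623, -2.4408, 62.8000°)
turn_right(49.6°): centre at ρ to the right, rotate −49.6° → (4.7737, -1.6506, 13.2000°)
turn_left(35.3°): centre at ρ to the left, rotate +35.3° → (5.5703, -1.1748, 48.5000°)

(5.5703, -1.1748, 48.5000°)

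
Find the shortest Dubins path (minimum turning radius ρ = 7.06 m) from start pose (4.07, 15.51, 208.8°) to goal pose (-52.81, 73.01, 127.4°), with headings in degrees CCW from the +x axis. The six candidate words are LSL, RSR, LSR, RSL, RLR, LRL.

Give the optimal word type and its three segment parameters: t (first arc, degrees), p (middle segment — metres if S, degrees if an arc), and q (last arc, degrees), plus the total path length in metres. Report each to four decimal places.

Let ψ = atan2(Δy, Δx) = atan2(57.50, -56.88) = 134.6894° be the start→goal bearing.
Normalize: d = |goal − start| / ρ = 80.880062/7.06 = 11.456099, α = (θ_start − ψ) mod 360° = 74.1106° = 1.293473 rad, β = (θ_goal − ψ) mod 360° = 352.7106° = 6.155961 rad.
Common terms: sin α = 0.961792, cos α = 0.273782, sin β = -0.126882, cos β = 0.991918, cos(α−β) = 0.149535, d² = 131.242214. Work in radians in the unit-radius frame; every candidate has L = ρ·(t + p + q).
LSL: p² = 2 + d² − 2cos(α−β) + 2d(sin α − sin β) = 157.887045; p = √p² = 12.565311; φ = atan2(cos β − cos α, d + sin α − sin β) = 0.057183 rad; t = (φ − α) mod 2π = 5.046895 rad, q = (β − φ) mod 2π = 6.098777 rad → L = 7.06·(5.046895 + 12.565311 + 6.098777) = 7.06·23.710984 = 167.399546 m
RSR: p² = 2 + d² − 2cos(α−β) + 2d(sin β − sin α) = 107.999240; p = √p² = 10.392268; φ = atan2(cos α − cos β, d − sin α + sin β) = -0.069158 rad; t = (α − φ) mod 2π = 1.362631 rad, q = (φ − β) mod 2π = 0.058067 rad → L = 7.06·(1.362631 + 10.392268 + 0.058067) = 7.06·11.812966 = 83.399542 m
LSR: p² = d² − 2 + 2cos(α−β) + 2d(sin α + sin β) = 148.670913; p = √p² = 12.193068; φ = atan2(−cos α − cos β, d + sin α + sin β) − atan2(−2, p) = 0.059964 rad; t = (φ − α) mod 2π = 5.049676 rad, q = (φ − β) mod 2π = 0.187188 rad → L = 7.06·(5.049676 + 12.193068 + 0.187188) = 7.06·17.429932 = 123.055323 m
RSL: p² = d² − 2 + 2cos(α−β) − 2d(sin α + sin β) = 110.411655; p = √p² = 10.507695; φ = atan2(cos α + cos β, d − sin α − sin β) − atan2(2, p) = -0.069479 rad; t = (α − φ) mod 2π = 1.362952 rad, q = (β − φ) mod 2π = 6.225440 rad → L = 7.06·(1.362952 + 10.507695 + 6.225440) = 7.06·18.096087 = 127.758374 m
RLR: c = (6 − d² + 2cos(α−β) + 2d(sin α − sin β))/8 = -12.499905, |c| > 1 → infeasible
LRL: c = (6 − d² + 2cos(α−β) − 2d(sin α − sin β))/8 = -18.735881, |c| > 1 → infeasible
Shortest: RSR with L = 83.399542 m ≈ 83.3995 m
Convert RSR to answer units (arcs ×180/π): t = 1.362631·180/π = 78.0730°, p = ρ·p = 7.06·10.392268 = 73.3694 m, q = 0.058067·180/π = 3.3270°, L = 83.3995 m.

RSR: t = 78.0730°, p = 73.3694 m, q = 3.3270°, L = 83.3995 m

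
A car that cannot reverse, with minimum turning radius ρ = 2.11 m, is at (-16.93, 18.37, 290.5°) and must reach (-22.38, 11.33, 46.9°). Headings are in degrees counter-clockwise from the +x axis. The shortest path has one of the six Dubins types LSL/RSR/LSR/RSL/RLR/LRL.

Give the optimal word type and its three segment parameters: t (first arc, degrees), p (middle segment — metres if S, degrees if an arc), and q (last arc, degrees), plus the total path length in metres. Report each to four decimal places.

RSR: t = 34.5173°, p = 7.9804 m, q = 209.0827°, L = 16.9513 m

Let ψ = atan2(Δy, Δx) = atan2(-7.04, -5.45) = -127.7452° be the start→goal bearing.
Normalize: d = |goal − start| / ρ = 8.903039/2.11 = 4.219450, α = (θ_start − ψ) mod 360° = 58.2452° = 1.016570 rad, β = (θ_goal − ψ) mod 360° = 174.6452° = 3.048133 rad.
Common terms: sin α = 0.850308, cos α = 0.526286, sin β = 0.093324, cos β = -0.995636, cos(α−β) = -0.444635, d² = 17.803756. Work in radians in the unit-radius frame; every candidate has L = ρ·(t + p + q).
LSL: p² = 2 + d² − 2cos(α−β) + 2d(sin α − sin β) = 27.081140; p = √p² = 5.203954; φ = atan2(cos β − cos α, d + sin α − sin β) = -0.296793 rad; t = (φ − α) mod 2π = 4.969823 rad, q = (β − φ) mod 2π = 3.344926 rad → L = 2.11·(4.969823 + 5.203954 + 3.344926) = 2.11·13.518703 = 28.524463 m
RSR: p² = 2 + d² − 2cos(α−β) + 2d(sin β − sin α) = 14.304912; p = √p² = 3.782183; φ = atan2(cos α − cos β, d − sin α + sin β) = 0.414129 rad; t = (α − φ) mod 2π = 0.602441 rad, q = (φ − β) mod 2π = 3.649181 rad → L = 2.11·(0.602441 + 3.782183 + 3.649181) = 2.11·8.033806 = 16.951330 m
LSR: p² = d² − 2 + 2cos(α−β) + 2d(sin α + sin β) = 22.877695; p = √p² = 4.783063; φ = atan2(−cos α − cos β, d + sin α + sin β) − atan2(−2, p) = 0.486703 rad; t = (φ − α) mod 2π = 5.753319 rad, q = (φ − β) mod 2π = 3.721756 rad → L = 2.11·(5.753319 + 4.783063 + 3.721756) = 2.11·14.258138 = 30.084671 m
RSL: p² = d² − 2 + 2cos(α−β) − 2d(sin α + sin β) = 6.951275; p = √p² = 2.636527; φ = atan2(cos α + cos β, d − sin α − sin β) − atan2(2, p) = -0.791274 rad; t = (α − φ) mod 2π = 1.807844 rad, q = (β − φ) mod 2π = 3.839408 rad → L = 2.11·(1.807844 + 2.636527 + 3.839408) = 2.11·8.283779 = 17.478774 m
RLR: c = (6 − d² + 2cos(α−β) + 2d(sin α − sin β))/8 = -0.788114; p = 2π − arccos c = 3.804650 rad; φ = atan2(cos α − cos β, d − sin α + sin β) = 0.414129 rad; t = (α − φ + p/2) mod 2π = 2.504766 rad, q = (α − β − t + p) mod 2π = 5.551506 rad → L = 2.11·(2.504766 + 3.804650 + 5.551506) = 2.11·11.860922 = 25.026546 m
LRL: c = (6 − d² + 2cos(α−β) − 2d(sin α − sin β))/8 = -2.385143, |c| > 1 → infeasible
Shortest: RSR with L = 16.951330 m ≈ 16.9513 m
Convert RSR to answer units (arcs ×180/π): t = 0.602441·180/π = 34.5173°, p = ρ·p = 2.11·3.782183 = 7.9804 m, q = 3.649181·180/π = 209.0827°, L = 16.9513 m.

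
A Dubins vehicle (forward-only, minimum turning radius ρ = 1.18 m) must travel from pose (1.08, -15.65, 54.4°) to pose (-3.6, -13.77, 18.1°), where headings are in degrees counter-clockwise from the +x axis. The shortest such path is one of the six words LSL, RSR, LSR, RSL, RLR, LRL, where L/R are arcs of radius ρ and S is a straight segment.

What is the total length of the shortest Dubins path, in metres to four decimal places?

Let ψ = atan2(Δy, Δx) = atan2(1.88, -4.68) = 158.1142° be the start→goal bearing.
Normalize: d = |goal − start| / ρ = 5.043491/1.18 = 4.274145, α = (θ_start − ψ) mod 360° = 256.2858° = 4.473031 rad, β = (θ_goal − ψ) mod 360° = 219.9858° = 3.839476 rad.
Common terms: sin α = -0.971490, cos α = -0.237079, sin β = -0.642598, cos β = -0.766204, cos(α−β) = 0.805928, d² = 18.268314. Work in radians in the unit-radius frame; every candidate has L = ρ·(t + p + q).
LSL: p² = 2 + d² − 2cos(α−β) + 2d(sin α − sin β) = 15.844987; p = √p² = 3.980576; φ = atan2(cos β − cos α, d + sin α − sin β) = -0.133321 rad; t = (φ − α) mod 2π = 1.676833 rad, q = (β − φ) mod 2π = 3.972798 rad → L = 1.18·(1.676833 + 3.980576 + 3.972798) = 1.18·9.630207 = 11.363644 m
RSR: p² = 2 + d² − 2cos(α−β) + 2d(sin β − sin α) = 21.467927; p = √p² = 4.633349; φ = atan2(cos α − cos β, d − sin α + sin β) = 0.114449 rad; t = (α − φ) mod 2π = 4.358582 rad, q = (φ − β) mod 2π = 2.558158 rad → L = 1.18·(4.358582 + 4.633349 + 2.558158) = 1.18·11.550089 = 13.629105 m
LSR: p² = d² − 2 + 2cos(α−β) + 2d(sin α + sin β) = 4.082479; p = √p² = 2.020514; φ = atan2(−cos α − cos β, d + sin α + sin β) − atan2(−2, p) = 1.140964 rad; t = (φ − α) mod 2π = 2.951118 rad, q = (φ − β) mod 2π = 3.584673 rad → L = 1.18·(2.951118 + 2.020514 + 3.584673) = 1.18·8.556306 = 10.096441 m
RSL: p² = d² − 2 + 2cos(α−β) − 2d(sin α + sin β) = 31.677862; p = √p² = 5.628309; φ = atan2(cos α + cos β, d − sin α − sin β) − atan2(2, p) = -0.510197 rad; t = (α − φ) mod 2π = 4.983228 rad, q = (β − φ) mod 2π = 4.349673 rad → L = 1.18·(4.983228 + 5.628309 + 4.349673) = 1.18·14.961210 = 17.654228 m
RLR: c = (6 − d² + 2cos(α−β) + 2d(sin α − sin β))/8 = -1.683491, |c| > 1 → infeasible
LRL: c = (6 − d² + 2cos(α−β) − 2d(sin α − sin β))/8 = -0.980623; p = 2π − arccos c = 3.338770 rad; φ = atan2(cos β − cos α, d + sin α − sin β) = -0.133321 rad; t = (φ − α + p/2) mod 2π = 3.346218 rad, q = (β − α − t + p) mod 2π = 5.642183 rad → L = 1.18·(3.346218 + 3.338770 + 5.642183) = 1.18·12.327172 = 14.546063 m
Shortest: LSR with L = 10.096441 m ≈ 10.0964 m

10.0964 m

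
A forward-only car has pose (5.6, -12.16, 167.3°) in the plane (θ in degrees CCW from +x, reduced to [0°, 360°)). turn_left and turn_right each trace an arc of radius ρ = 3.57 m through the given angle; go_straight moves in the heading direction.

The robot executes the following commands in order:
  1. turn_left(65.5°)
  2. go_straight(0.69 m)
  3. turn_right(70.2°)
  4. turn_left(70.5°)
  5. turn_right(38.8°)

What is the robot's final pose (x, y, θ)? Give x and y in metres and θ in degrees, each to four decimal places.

set_pose: (x, y, θ) = (5.6000, -12.1600, 167.3000°), ρ = 3.57
turn_left(65.5°): centre at ρ to the left, rotate +65.5° → (1.9715, -13.4842, 232.8000°)
go_straight(0.69): x += 0.69·cos θ, y += 0.69·sin θ → (1.5544, -14.0338, 232.8000°)
turn_right(70.2°): centre at ρ to the right, rotate −70.2° → (-2.3568, -15.2821, 162.6000°)
turn_left(70.5°): centre at ρ to the left, rotate +70.5° → (-6.2793, -16.5452, 233.1000°)
turn_right(38.8°): centre at ρ to the right, rotate −38.8° → (-8.2524, -17.8611, 194.3000°)

(-8.2524, -17.8611, 194.3000°)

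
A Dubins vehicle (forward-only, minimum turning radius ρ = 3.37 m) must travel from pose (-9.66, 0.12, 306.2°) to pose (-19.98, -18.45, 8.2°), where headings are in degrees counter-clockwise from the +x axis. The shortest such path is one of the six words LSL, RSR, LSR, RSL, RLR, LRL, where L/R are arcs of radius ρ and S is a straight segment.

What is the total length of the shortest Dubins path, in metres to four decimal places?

28.6011 m

Let ψ = atan2(Δy, Δx) = atan2(-18.57, -10.32) = -119.0625° be the start→goal bearing.
Normalize: d = |goal − start| / ρ = 21.244936/3.37 = 6.304135, α = (θ_start − ψ) mod 360° = 65.2625° = 1.139045 rad, β = (θ_goal − ψ) mod 360° = 127.2625° = 2.221149 rad.
Common terms: sin α = 0.908234, cos α = 0.418462, sin β = 0.795870, cos β = -0.605467, cos(α−β) = 0.469472, d² = 39.742122. Work in radians in the unit-radius frame; every candidate has L = ρ·(t + p + q).
LSL: p² = 2 + d² − 2cos(α−β) + 2d(sin α − sin β) = 42.219893; p = √p² = 6.497684; φ = atan2(cos β − cos α, d + sin α − sin β) = -0.158243 rad; t = (φ − α) mod 2π = 4.985897 rad, q = (β − φ) mod 2π = 2.379392 rad → L = 3.37·(4.985897 + 6.497684 + 2.379392) = 3.37·13.862973 = 46.718219 m
RSR: p² = 2 + d² − 2cos(α−β) + 2d(sin β − sin α) = 39.386464; p = √p² = 6.275864; φ = atan2(cos α − cos β, d − sin α + sin β) = 0.163886 rad; t = (α − φ) mod 2π = 0.975159 rad, q = (φ − β) mod 2π = 4.225922 rad → L = 3.37·(0.975159 + 6.275864 + 4.225922) = 3.37·11.476945 = 38.677304 m
LSR: p² = d² − 2 + 2cos(α−β) + 2d(sin α + sin β) = 60.166876; p = √p² = 7.756731; φ = atan2(−cos α − cos β, d + sin α + sin β) − atan2(−2, p) = 0.275692 rad; t = (φ − α) mod 2π = 5.419832 rad, q = (φ − β) mod 2π = 4.337728 rad → L = 3.37·(5.419832 + 7.756731 + 4.337728) = 3.37·17.514291 = 59.023161 m
RSL: p² = d² − 2 + 2cos(α−β) − 2d(sin α + sin β) = 17.195254; p = √p² = 4.146716; φ = atan2(cos α + cos β, d − sin α − sin β) − atan2(2, p) = -0.490026 rad; t = (α − φ) mod 2π = 1.629071 rad, q = (β − φ) mod 2π = 2.711175 rad → L = 3.37·(1.629071 + 4.146716 + 2.711175) = 3.37·8.486961 = 28.601060 m
RLR: c = (6 − d² + 2cos(α−β) + 2d(sin α − sin β))/8 = -3.923308, |c| > 1 → infeasible
LRL: c = (6 − d² + 2cos(α−β) − 2d(sin α − sin β))/8 = -4.277487, |c| > 1 → infeasible
Shortest: RSL with L = 28.601060 m ≈ 28.6011 m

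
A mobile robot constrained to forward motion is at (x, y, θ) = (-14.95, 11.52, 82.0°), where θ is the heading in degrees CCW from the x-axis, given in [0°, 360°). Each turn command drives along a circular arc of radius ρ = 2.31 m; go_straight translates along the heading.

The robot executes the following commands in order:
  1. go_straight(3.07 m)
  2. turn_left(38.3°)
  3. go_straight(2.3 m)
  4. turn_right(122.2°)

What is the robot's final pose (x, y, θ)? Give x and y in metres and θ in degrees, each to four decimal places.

set_pose: (x, y, θ) = (-14.9500, 11.5200, 82.0000°), ρ = 2.31
go_straight(3.07): x += 3.07·cos θ, y += 3.07·sin θ → (-14.5227, 14.5601, 82.0000°)
turn_left(38.3°): centre at ρ to the left, rotate +38.3° → (-14.8158, 16.0471, 120.3000°)
go_straight(2.3): x += 2.3·cos θ, y += 2.3·sin θ → (-15.9762, 18.0329, 120.3000°)
turn_right(122.2°): centre at ρ to the right, rotate −122.2° → (-13.9052, 21.5071, -1.9000° ≡ 358.1000°)

(-13.9052, 21.5071, 358.1000°)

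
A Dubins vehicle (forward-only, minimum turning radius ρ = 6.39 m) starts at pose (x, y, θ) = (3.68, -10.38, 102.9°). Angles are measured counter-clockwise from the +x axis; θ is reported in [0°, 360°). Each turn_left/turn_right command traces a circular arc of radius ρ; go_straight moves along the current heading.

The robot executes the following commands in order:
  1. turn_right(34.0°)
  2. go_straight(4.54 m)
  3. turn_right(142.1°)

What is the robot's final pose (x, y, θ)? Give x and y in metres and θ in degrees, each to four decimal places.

set_pose: (x, y, θ) = (3.6800, -10.3800, 102.9000°), ρ = 6.39
turn_right(34.0°): centre at ρ to the right, rotate −34.0° → (3.9472, -6.6531, 68.9000°)
go_straight(4.54): x += 4.54·cos θ, y += 4.54·sin θ → (5.5815, -2.4174, 68.9000°)
turn_right(142.1°): centre at ρ to the right, rotate −142.1° → (17.6604, -2.8709, -73.2000° ≡ 286.8000°)

(17.6604, -2.8709, 286.8000°)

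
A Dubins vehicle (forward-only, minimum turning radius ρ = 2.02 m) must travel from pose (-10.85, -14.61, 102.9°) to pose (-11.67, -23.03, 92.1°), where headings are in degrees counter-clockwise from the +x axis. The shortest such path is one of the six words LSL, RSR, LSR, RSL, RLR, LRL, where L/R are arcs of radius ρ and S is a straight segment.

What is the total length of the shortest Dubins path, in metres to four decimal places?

20.4012 m

Let ψ = atan2(Δy, Δx) = atan2(-8.42, -0.82) = -95.5623° be the start→goal bearing.
Normalize: d = |goal − start| / ρ = 8.459835/2.02 = 4.188037, α = (θ_start − ψ) mod 360° = 198.4623° = 3.463821 rad, β = (θ_goal − ψ) mod 360° = 187.6623° = 3.275326 rad.
Common terms: sin α = -0.316681, cos α = -0.948532, sin β = -0.133335, cos β = -0.991071, cos(α−β) = 0.982287, d² = 17.539653. Work in radians in the unit-radius frame; every candidate has L = ρ·(t + p + q).
LSL: p² = 2 + d² − 2cos(α−β) + 2d(sin α − sin β) = 16.039355; p = √p² = 4.004916; φ = atan2(cos β − cos α, d + sin α − sin β) = -0.010622 rad; t = (φ − α) mod 2π = 2.808742 rad, q = (β − φ) mod 2π = 3.285947 rad → L = 2.02·(2.808742 + 4.004916 + 3.285947) = 2.02·10.099606 = 20.401204 m
RSR: p² = 2 + d² − 2cos(α−β) + 2d(sin β − sin α) = 19.110802; p = √p² = 4.371590; φ = atan2(cos α − cos β, d − sin α + sin β) = 0.009731 rad; t = (α − φ) mod 2π = 3.454090 rad, q = (φ − β) mod 2π = 3.017591 rad → L = 2.02·(3.454090 + 4.371590 + 3.017591) = 2.02·10.843271 = 21.903408 m
LSR: p² = d² − 2 + 2cos(α−β) + 2d(sin α + sin β) = 13.734862; p = √p² = 3.706057; φ = atan2(−cos α − cos β, d + sin α + sin β) − atan2(−2, p) = 0.973509 rad; t = (φ − α) mod 2π = 3.792873 rad, q = (φ − β) mod 2π = 3.981369 rad → L = 2.02·(3.792873 + 3.706057 + 3.981369) = 2.02·11.480299 = 23.190204 m
RSL: p² = d² − 2 + 2cos(α−β) − 2d(sin α + sin β) = 21.273593; p = √p² = 4.612331; φ = atan2(cos α + cos β, d − sin α − sin β) − atan2(2, p) = -0.805241 rad; t = (α − φ) mod 2π = 4.269062 rad, q = (β − φ) mod 2π = 4.080566 rad → L = 2.02·(4.269062 + 4.612331 + 4.080566) = 2.02·12.961959 = 26.183157 m
RLR: c = (6 − d² + 2cos(α−β) + 2d(sin α − sin β))/8 = -1.388850, |c| > 1 → infeasible
LRL: c = (6 − d² + 2cos(α−β) − 2d(sin α − sin β))/8 = -1.004919, |c| > 1 → infeasible
Shortest: LSL with L = 20.401204 m ≈ 20.4012 m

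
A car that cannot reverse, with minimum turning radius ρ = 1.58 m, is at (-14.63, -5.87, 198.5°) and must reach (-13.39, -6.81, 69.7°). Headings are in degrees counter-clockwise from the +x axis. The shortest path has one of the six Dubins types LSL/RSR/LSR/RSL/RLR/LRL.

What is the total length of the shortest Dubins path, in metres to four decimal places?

8.6204 m

Let ψ = atan2(Δy, Δx) = atan2(-0.94, 1.24) = -37.1645° be the start→goal bearing.
Normalize: d = |goal − start| / ρ = 1.556021/1.58 = 0.984823, α = (θ_start − ψ) mod 360° = 235.6645° = 4.113121 rad, β = (θ_goal − ψ) mod 360° = 106.8645° = 1.865137 rad.
Common terms: sin α = -0.825749, cos α = -0.564038, sin β = 0.956994, cos β = -0.290109, cos(α−β) = -0.626604, d² = 0.969877. Work in radians in the unit-radius frame; every candidate has L = ρ·(t + p + q).
LSL: p² = 2 + d² − 2cos(α−β) + 2d(sin α − sin β) = 0.711712; p = √p² = 0.843630; φ = atan2(cos β − cos α, d + sin α − sin β) = 2.810895 rad; t = (φ − α) mod 2π = 4.980959 rad, q = (β − φ) mod 2π = 5.337427 rad → L = 1.58·(4.980959 + 0.843630 + 5.337427) = 1.58·11.162017 = 17.635987 m
RSR: p² = 2 + d² − 2cos(α−β) + 2d(sin β − sin α) = 7.734456; p = √p² = 2.781089; φ = atan2(cos α − cos β, d − sin α + sin β) = -0.098657 rad; t = (α − φ) mod 2π = 4.211778 rad, q = (φ − β) mod 2π = 4.319391 rad → L = 1.58·(4.211778 + 2.781089 + 4.319391) = 1.58·11.312258 = 17.873368 m
LSR: p² = d² − 2 + 2cos(α−β) + 2d(sin α + sin β) = -2.024825 < 0 → infeasible
RSL: p² = d² − 2 + 2cos(α−β) − 2d(sin α + sin β) = -2.541837 < 0 → infeasible
RLR: c = (6 − d² + 2cos(α−β) + 2d(sin α − sin β))/8 = 0.033193; p = 2π − arccos c = 4.745588 rad; φ = atan2(cos α − cos β, d − sin α + sin β) = -0.098657 rad; t = (α − φ + p/2) mod 2π = 0.301387 rad, q = (α − β − t + p) mod 2π = 0.409000 rad → L = 1.58·(0.301387 + 4.745588 + 0.409000) = 1.58·5.455975 = 8.620440 m
LRL: c = (6 − d² + 2cos(α−β) − 2d(sin α − sin β))/8 = 0.911036; p = 2π − arccos c = 5.858179 rad; φ = atan2(cos β − cos α, d + sin α − sin β) = 2.810895 rad; t = (φ − α + p/2) mod 2π = 1.626863 rad, q = (β − α − t + p) mod 2π = 1.983331 rad → L = 1.58·(1.626863 + 5.858179 + 1.983331) = 1.58·9.468373 = 14.960029 m
Shortest: RLR with L = 8.620440 m ≈ 8.6204 m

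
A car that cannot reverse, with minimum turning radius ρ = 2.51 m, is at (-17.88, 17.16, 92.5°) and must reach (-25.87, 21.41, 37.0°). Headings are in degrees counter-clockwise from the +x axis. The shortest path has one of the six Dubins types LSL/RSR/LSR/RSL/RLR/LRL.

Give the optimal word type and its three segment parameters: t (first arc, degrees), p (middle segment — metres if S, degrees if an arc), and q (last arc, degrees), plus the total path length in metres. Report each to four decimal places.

LRL: t = 154.8460°, p = 219.3008°, q = 8.9547°, L = 16.7828 m

Let ψ = atan2(Δy, Δx) = atan2(4.25, -7.99) = 151.9908° be the start→goal bearing.
Normalize: d = |goal − start| / ρ = 9.050006/2.51 = 3.605580, α = (θ_start − ψ) mod 360° = 300.5092° = 5.244875 rad, β = (θ_goal − ψ) mod 360° = 245.0092° = 4.276217 rad.
Common terms: sin α = -0.861548, cos α = 0.507676, sin β = -0.906375, cos β = -0.422473, cos(α−β) = 0.566406, d² = 13.000206. Work in radians in the unit-radius frame; every candidate has L = ρ·(t + p + q).
LSL: p² = 2 + d² − 2cos(α−β) + 2d(sin α − sin β) = 14.190653; p = √p² = 3.767048; φ = atan2(cos β − cos α, d + sin α − sin β) = -0.249498 rad; t = (φ − α) mod 2π = 0.788813 rad, q = (β − φ) mod 2π = 4.525715 rad → L = 2.51·(0.788813 + 3.767048 + 4.525715) = 2.51·9.081576 = 22.794755 m
RSR: p² = 2 + d² − 2cos(α−β) + 2d(sin β − sin α) = 13.544135; p = √p² = 3.680236; φ = atan2(cos α − cos β, d − sin α + sin β) = 0.255513 rad; t = (α − φ) mod 2π = 4.989362 rad, q = (φ − β) mod 2π = 2.262482 rad → L = 2.51·(4.989362 + 3.680236 + 2.262482) = 2.51·10.932079 = 27.439518 m
LSR: p² = d² − 2 + 2cos(α−β) + 2d(sin α + sin β) = -0.615759 < 0 → infeasible
RSL: p² = d² − 2 + 2cos(α−β) − 2d(sin α + sin β) = 24.881796; p = √p² = 4.988166; φ = atan2(cos α + cos β, d − sin α − sin β) − atan2(2, p) = -0.365469 rad; t = (α − φ) mod 2π = 5.610344 rad, q = (β − φ) mod 2π = 4.641686 rad → L = 2.51·(5.610344 + 4.988166 + 4.641686) = 2.51·15.240196 = 38.252891 m
RLR: c = (6 − d² + 2cos(α−β) + 2d(sin α − sin β))/8 = -0.693017; p = 2π − arccos c = 3.946724 rad; φ = atan2(cos α − cos β, d − sin α + sin β) = 0.255513 rad; t = (α − φ + p/2) mod 2π = 0.679538 rad, q = (α − β − t + p) mod 2π = 4.235843 rad → L = 2.51·(0.679538 + 3.946724 + 4.235843) = 2.51·8.862105 = 22.243883 m
LRL: c = (6 − d² + 2cos(α−β) − 2d(sin α − sin β))/8 = -0.773832; p = 2π − arccos c = 3.827521 rad; φ = atan2(cos β − cos α, d + sin α − sin β) = -0.249498 rad; t = (φ − α + p/2) mod 2π = 2.702573 rad, q = (β − α − t + p) mod 2π = 0.156290 rad → L = 2.51·(2.702573 + 3.827521 + 0.156290) = 2.51·6.686384 = 16.782823 m
Shortest: LRL with L = 16.782823 m ≈ 16.7828 m
Convert LRL to answer units (arcs ×180/π): t = 2.702573·180/π = 154.8460°, p = 3.827521·180/π = 219.3008°, q = 0.156290·180/π = 8.9547°, L = 16.7828 m.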